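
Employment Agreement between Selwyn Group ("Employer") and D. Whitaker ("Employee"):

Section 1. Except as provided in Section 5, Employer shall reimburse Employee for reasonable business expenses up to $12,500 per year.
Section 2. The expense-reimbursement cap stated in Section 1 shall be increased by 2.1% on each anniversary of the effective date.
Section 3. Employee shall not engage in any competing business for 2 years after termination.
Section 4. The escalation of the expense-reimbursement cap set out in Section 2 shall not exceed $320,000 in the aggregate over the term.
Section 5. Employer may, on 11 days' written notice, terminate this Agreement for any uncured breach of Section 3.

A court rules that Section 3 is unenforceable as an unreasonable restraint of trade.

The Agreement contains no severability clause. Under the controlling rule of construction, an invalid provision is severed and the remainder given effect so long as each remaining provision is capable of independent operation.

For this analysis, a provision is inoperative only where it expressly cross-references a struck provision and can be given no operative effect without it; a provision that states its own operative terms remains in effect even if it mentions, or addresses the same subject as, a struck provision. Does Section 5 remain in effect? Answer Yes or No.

No

Section 3 is struck. The only function of Section 5 is the termination right for breach of Section 3, so it cannot stand once Section 3 is removed. Although Section 1 refers to Section 5, its operative terms do not depend on Section 5, so it remains in effect. With no severability clause, the stated default rule severs what cannot stand and enforces each remaining provision that can operate on its own. Section 1, Section 2, and Section 4 remain in effect. Section 5 is among the inoperative provisions, so the answer is no.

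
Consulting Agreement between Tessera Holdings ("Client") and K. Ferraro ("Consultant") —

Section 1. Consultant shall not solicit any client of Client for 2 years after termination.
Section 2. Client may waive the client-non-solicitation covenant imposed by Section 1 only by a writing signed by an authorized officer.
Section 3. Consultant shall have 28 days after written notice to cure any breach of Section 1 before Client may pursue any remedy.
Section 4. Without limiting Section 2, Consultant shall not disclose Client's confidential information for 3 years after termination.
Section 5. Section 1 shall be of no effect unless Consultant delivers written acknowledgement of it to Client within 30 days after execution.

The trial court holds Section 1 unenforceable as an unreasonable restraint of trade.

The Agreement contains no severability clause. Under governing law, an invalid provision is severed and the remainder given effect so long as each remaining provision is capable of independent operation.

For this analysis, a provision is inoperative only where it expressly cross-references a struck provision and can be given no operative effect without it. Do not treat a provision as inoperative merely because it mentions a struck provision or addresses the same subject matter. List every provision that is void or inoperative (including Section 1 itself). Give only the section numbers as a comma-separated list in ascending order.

Section 1 is struck. The only function of Section 2 is the waiver condition for Section 1, so it cannot stand once Section 1 is removed. Section 3 operates only by reference to Section 1, so it falls with Section 1. Section 5 merely fixes the acknowledgement condition for Section 1; with Section 1 gone it has nothing to operate on and falls away. Section 4 mentions Section 2 but its own obligation stands independently of Section 2, so Section 4 is not affected. Under the stated default rule, only provisions that cannot operate independently fall away; the rest are enforced. Only Section 4 remains in effect.

1, 2, 3, 5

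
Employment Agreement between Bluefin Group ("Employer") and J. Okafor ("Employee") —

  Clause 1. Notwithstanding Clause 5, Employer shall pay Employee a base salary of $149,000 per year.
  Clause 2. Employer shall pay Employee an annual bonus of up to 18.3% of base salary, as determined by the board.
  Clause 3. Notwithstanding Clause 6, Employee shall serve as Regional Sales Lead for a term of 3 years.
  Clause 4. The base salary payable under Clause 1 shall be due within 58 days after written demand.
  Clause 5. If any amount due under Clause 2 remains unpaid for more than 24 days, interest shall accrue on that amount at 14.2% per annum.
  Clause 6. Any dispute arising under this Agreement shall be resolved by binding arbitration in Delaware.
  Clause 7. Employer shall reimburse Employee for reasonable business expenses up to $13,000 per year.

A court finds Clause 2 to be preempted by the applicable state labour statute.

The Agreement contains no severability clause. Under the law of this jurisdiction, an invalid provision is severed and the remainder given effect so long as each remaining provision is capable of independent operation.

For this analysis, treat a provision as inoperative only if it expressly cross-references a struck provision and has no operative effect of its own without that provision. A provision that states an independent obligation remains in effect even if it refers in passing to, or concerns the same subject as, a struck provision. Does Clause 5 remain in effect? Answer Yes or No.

No

Clause 2 is struck. The whole of Clause 5 is the default interest on the annual bonus, defined by reference to Clause 2, so Clause 5 cannot stand once Clause 2 is removed. Clause 1 mentions Clause 5 but its own obligation stands independently of Clause 5, so Clause 1 is not affected. With no severability clause, the stated default rule severs what cannot stand and enforces each remaining provision that can operate on its own. That leaves Clause 1, Clause 3, Clause 4, Clause 6, and Clause 7 in effect. Clause 5 is among the inoperative provisions, so the answer is no.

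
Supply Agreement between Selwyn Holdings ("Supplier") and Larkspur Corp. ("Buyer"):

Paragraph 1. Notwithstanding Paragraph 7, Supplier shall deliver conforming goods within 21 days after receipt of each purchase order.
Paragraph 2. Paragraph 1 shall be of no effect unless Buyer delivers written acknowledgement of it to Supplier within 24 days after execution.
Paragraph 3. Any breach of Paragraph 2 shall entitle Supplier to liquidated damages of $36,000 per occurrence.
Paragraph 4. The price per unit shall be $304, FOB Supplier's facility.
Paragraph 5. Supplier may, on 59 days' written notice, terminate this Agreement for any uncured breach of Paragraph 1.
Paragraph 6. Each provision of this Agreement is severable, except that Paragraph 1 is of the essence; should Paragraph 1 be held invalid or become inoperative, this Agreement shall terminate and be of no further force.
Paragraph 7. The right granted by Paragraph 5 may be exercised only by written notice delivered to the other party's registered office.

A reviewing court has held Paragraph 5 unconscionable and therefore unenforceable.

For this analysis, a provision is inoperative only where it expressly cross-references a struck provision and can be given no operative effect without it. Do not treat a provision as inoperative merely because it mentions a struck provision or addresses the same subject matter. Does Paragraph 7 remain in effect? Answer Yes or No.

No

Paragraph 5 is struck. Paragraph 7 operates only by reference to Paragraph 5, so it falls with Paragraph 5. Although Paragraph 1 refers to Paragraph 7, its operative terms do not depend on Paragraph 7, so it remains in effect. Paragraph 6 makes Paragraph 1 an essential term, but Paragraph 1 is unaffected, so the severability proviso in Paragraph 6 preserves the remaining provisions. Paragraph 1, Paragraph 2, Paragraph 3, Paragraph 4, and Paragraph 6 remain in effect. Paragraph 7 is among the inoperative provisions, so the answer is no.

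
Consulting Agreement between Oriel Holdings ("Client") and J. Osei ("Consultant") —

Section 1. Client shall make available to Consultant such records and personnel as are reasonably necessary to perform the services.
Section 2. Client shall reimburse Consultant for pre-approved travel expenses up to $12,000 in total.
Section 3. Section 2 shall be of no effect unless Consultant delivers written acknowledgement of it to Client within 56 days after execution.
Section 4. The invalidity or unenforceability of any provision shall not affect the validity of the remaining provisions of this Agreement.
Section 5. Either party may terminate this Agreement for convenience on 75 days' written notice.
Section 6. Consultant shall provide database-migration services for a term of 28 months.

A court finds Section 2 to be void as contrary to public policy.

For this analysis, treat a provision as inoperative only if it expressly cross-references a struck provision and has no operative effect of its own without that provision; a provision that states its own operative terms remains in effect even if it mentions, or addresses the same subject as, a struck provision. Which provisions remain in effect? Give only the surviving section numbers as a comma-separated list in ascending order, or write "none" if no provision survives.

1, 4, 5, 6

Section 2 is struck. Section 3 has no operative effect of its own apart from Section 2 and is therefore inoperative. Under the severability clause in Section 4, the remaining provisions continue in force. That leaves Section 1, Section 4, Section 5, and Section 6 in effect.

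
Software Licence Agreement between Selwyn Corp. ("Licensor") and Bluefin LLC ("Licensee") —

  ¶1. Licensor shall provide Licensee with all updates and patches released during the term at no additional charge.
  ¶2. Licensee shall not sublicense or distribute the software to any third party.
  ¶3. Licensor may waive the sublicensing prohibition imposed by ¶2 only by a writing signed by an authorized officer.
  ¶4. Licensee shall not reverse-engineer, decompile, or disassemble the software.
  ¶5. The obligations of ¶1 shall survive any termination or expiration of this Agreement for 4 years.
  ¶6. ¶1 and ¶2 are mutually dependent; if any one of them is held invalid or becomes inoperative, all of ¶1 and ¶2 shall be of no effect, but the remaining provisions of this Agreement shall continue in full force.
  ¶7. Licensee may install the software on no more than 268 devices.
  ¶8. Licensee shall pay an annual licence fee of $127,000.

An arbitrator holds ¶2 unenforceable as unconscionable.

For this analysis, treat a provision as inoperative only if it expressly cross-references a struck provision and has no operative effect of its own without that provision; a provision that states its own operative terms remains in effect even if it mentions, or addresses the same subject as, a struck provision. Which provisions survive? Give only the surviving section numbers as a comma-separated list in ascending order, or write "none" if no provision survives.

¶2 is struck. The only function of ¶3 is the waiver condition for ¶2, so it cannot stand once ¶2 is removed. ¶6 declares ¶1 and ¶2 mutually dependent; since one of them has fallen, all of them are of no effect. That brings down ¶1 as well. ¶5 in turn depends solely on a provision now struck and likewise falls. The remainder continues in force under ¶6. That leaves ¶4, ¶6, ¶7, and ¶8 in effect.

4, 6, 7, 8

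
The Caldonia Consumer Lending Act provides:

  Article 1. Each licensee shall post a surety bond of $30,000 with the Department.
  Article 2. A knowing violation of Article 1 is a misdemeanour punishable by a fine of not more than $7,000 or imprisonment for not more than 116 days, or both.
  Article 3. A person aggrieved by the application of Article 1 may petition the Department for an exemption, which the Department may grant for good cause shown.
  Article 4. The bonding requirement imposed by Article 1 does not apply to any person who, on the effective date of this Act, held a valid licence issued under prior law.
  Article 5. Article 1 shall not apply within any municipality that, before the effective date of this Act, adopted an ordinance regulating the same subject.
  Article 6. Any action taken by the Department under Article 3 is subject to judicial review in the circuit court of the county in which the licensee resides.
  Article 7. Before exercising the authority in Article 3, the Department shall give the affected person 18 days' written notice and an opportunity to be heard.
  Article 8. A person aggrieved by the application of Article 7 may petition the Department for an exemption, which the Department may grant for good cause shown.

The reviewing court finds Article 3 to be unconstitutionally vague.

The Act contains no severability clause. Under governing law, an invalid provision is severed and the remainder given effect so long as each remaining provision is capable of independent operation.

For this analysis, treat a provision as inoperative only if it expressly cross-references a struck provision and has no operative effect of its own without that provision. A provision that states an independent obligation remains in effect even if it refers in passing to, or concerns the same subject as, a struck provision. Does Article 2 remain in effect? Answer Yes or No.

Yes

Article 3 is struck. Article 6 merely fixes the judicial-review right for Article 3; with Article 3 gone it has nothing to operate on and falls away. Article 7 operates only by reference to Article 3, so it falls with Article 3. Article 8 merely fixes the exemption procedure for Article 7; with Article 7 gone it has nothing to operate on and falls away. Under the stated default rule, only provisions that cannot operate independently fall away; the rest are enforced. That leaves Article 1, Article 2, Article 4, and Article 5 in effect. Article 2 is among the surviving provisions, so the answer is yes.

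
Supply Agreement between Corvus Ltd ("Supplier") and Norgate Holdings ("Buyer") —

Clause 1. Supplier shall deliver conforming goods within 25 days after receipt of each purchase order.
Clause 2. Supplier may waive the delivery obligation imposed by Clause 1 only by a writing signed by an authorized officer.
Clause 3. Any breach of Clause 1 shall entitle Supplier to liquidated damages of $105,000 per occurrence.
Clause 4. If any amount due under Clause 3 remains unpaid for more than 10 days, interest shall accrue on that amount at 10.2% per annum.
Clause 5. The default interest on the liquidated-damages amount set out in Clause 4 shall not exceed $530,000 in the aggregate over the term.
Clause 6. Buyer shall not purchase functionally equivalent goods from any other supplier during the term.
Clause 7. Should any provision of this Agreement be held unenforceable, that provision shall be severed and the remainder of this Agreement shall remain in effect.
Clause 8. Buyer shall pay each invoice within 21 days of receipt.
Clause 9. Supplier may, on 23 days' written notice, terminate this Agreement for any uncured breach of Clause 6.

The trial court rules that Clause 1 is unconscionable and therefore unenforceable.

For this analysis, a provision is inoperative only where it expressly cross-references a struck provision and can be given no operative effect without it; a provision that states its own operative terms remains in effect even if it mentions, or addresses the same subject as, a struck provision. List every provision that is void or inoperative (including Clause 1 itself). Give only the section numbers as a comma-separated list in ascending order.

1, 2, 3, 4, 5

Clause 1 is struck. The only function of Clause 2 is the waiver condition for Clause 1, so it cannot stand once Clause 1 is removed. Clause 3 has no operative effect of its own apart from Clause 1 and is therefore inoperative. Clause 4 has no operative effect of its own apart from Clause 3 and is therefore inoperative. Clause 5 operates only by reference to Clause 4, so it falls with Clause 4. Under the severability clause in Clause 7, the remaining provisions continue in force. Clause 6, Clause 7, Clause 8, and Clause 9 remain in effect.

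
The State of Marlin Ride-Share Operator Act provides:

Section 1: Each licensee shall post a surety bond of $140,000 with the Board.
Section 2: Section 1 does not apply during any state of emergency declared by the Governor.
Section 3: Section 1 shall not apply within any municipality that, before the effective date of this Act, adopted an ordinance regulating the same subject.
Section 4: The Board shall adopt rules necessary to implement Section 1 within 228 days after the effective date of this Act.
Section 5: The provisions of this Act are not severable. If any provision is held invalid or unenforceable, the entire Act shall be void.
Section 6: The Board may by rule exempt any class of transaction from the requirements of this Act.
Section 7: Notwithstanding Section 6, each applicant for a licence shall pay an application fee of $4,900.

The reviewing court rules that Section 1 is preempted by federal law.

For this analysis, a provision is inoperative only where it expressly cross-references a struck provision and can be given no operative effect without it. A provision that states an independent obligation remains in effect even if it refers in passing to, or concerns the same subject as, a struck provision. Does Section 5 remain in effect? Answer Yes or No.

No

Section 1 is struck. Section 2 operates only by reference to Section 1, so it falls with Section 1. Section 3 operates only by reference to Section 1, so it falls with Section 1. Section 4 operates only by reference to Section 1, so it falls with Section 1. Section 5 provides that the Act is not severable, so the invalidity of any one provision voids the entire Act. No provision of the Act survives. Section 5 is among the inoperative provisions, so the answer is no.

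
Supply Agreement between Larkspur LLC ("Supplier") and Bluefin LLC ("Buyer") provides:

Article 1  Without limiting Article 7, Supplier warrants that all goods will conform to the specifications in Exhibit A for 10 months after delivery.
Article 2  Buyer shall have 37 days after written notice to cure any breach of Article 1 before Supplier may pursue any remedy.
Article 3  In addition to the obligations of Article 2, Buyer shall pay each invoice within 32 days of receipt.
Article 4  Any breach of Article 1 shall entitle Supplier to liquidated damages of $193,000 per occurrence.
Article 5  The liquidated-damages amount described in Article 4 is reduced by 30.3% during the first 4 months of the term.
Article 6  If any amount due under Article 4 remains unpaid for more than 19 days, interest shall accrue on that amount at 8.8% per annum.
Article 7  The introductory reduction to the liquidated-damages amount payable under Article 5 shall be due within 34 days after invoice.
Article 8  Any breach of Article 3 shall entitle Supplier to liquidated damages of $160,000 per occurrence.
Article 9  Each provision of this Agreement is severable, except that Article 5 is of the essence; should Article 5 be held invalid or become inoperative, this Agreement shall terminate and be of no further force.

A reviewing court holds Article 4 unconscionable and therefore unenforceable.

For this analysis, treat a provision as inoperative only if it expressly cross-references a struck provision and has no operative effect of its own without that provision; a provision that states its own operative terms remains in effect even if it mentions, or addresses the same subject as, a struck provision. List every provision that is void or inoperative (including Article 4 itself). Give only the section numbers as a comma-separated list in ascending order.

1, 2, 3, 4, 5, 6, 7, 8, 9

Article 4 is struck. Article 5 has no operative effect of its own apart from Article 4 and is therefore inoperative. The whole of Article 6 is the default interest on the liquidated-damages amount, defined by reference to Article 4, so Article 6 cannot stand once Article 4 is removed. Article 7 operates only by reference to Article 5, so it falls with Article 5. Article 9 makes Article 5 an essential term, and Article 5 has been rendered inoperative by the cascade; under Article 9, the entire Agreement is therefore void. No provision of the Agreement survives.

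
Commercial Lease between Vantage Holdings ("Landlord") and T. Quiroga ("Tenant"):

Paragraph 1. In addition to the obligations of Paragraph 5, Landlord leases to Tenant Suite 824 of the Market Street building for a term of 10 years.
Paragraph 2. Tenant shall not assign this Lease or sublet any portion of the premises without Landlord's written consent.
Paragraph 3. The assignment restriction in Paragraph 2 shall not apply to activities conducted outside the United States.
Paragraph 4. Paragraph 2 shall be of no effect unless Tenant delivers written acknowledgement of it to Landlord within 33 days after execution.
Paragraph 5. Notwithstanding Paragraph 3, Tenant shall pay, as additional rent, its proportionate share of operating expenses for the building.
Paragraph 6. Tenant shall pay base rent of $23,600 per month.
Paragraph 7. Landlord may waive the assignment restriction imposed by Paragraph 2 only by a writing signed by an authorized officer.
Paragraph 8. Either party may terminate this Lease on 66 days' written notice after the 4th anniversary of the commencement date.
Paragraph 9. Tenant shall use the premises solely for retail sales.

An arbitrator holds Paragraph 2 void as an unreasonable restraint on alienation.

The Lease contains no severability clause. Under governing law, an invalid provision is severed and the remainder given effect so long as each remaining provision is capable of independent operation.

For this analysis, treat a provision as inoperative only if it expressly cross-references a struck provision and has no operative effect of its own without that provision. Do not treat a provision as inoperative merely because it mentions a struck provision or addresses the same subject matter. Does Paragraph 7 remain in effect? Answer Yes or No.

Paragraph 2 is struck. Paragraph 3 operates only by reference to Paragraph 2, so it falls with Paragraph 2. Paragraph 4 operates only by reference to Paragraph 2, so it falls with Paragraph 2. Paragraph 7 merely fixes the waiver condition for Paragraph 2; with Paragraph 2 gone it has nothing to operate on and falls away. Although Paragraph 5 refers to Paragraph 3, its operative terms do not depend on Paragraph 3, so it remains in effect. Under the stated default rule, only provisions that cannot operate independently fall away; the rest are enforced. The provisions still in force are Paragraph 1, Paragraph 5, Paragraph 6, Paragraph 8, and Paragraph 9. Paragraph 7 is among the inoperative provisions, so the answer is no.

No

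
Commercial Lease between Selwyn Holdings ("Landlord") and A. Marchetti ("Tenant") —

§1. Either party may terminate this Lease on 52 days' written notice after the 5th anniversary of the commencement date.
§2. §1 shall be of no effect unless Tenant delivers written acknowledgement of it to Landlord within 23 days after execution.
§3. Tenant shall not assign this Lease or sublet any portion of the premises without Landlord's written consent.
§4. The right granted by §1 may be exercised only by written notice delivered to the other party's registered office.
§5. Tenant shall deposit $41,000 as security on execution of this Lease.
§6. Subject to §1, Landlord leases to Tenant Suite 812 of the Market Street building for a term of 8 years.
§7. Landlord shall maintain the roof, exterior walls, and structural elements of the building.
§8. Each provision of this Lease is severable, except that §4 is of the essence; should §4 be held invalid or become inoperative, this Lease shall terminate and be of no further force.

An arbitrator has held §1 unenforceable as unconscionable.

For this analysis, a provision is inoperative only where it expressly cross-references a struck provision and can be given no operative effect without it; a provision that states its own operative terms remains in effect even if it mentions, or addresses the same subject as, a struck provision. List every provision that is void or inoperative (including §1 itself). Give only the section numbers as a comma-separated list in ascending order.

1, 2, 3, 4, 5, 6, 7, 8

§1 is struck. §2 operates only by reference to §1, so it falls with §1. The only function of §4 is the notice requirement for §1, so it cannot stand once §1 is removed. §8 makes §4 an essential term, and §4 has been rendered inoperative by the cascade; under §8, the entire Lease is therefore void. No provision of the Lease survives.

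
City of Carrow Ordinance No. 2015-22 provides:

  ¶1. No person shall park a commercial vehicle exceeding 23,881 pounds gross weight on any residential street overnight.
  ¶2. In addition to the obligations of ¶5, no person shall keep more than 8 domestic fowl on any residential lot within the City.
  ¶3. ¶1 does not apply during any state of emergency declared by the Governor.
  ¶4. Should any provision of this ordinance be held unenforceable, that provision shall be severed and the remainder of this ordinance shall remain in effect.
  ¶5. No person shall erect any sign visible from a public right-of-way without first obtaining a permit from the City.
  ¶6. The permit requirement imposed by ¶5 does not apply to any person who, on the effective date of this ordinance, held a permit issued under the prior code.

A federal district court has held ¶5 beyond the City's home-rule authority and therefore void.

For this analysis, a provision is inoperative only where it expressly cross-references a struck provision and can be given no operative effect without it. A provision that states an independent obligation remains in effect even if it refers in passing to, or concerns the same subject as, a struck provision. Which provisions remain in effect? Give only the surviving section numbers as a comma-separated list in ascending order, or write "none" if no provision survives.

1, 2, 3, 4

¶5 is struck. ¶6 merely fixes the grandfather exemption from ¶5; with ¶5 gone it has nothing to operate on and falls away. Although ¶2 refers to ¶5, its operative terms do not depend on ¶5, so it remains in effect. ¶4 is a severability clause and preserves every provision that can still be given independent effect. ¶1, ¶2, ¶3, and ¶4 remain in effect.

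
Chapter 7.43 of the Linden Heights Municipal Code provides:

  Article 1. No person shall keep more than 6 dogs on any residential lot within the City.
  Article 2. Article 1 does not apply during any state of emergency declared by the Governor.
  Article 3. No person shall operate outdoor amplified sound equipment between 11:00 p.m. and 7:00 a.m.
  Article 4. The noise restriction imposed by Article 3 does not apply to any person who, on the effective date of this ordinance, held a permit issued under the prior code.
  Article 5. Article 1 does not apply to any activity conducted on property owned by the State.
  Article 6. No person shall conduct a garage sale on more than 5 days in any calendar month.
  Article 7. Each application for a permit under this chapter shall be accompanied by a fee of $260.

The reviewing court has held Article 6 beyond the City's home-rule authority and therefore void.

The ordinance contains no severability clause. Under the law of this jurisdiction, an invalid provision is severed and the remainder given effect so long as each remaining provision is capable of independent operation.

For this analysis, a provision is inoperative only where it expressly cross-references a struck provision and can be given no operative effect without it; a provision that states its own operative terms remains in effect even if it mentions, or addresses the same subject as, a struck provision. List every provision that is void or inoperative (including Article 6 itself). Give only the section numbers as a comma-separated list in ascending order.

Article 6 is struck. Nothing else in the ordinance is defined by reference to Article 6. Under the stated default rule, only provisions that cannot operate independently fall away; the rest are enforced. Article 1, Article 2, Article 3, Article 4, Article 5, and Article 7 remain in effect.

6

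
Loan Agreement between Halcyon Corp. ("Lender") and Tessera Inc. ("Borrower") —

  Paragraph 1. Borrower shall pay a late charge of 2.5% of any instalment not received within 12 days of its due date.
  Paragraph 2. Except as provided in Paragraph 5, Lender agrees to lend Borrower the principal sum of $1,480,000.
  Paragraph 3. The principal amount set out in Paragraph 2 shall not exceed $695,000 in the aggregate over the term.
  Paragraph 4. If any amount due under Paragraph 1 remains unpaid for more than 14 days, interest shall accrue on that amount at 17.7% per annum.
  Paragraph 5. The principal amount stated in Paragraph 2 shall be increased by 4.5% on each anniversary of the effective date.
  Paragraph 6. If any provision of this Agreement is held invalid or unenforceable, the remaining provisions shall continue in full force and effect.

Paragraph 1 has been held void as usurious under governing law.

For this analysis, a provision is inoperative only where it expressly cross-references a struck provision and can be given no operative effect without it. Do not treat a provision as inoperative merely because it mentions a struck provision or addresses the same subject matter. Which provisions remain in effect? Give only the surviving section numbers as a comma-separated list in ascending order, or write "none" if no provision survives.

2, 3, 5, 6

Paragraph 1 is struck. The whole of Paragraph 4 is the default interest on the late charge, defined by reference to Paragraph 1, so Paragraph 4 cannot stand once Paragraph 1 is removed. Paragraph 6 is a severability clause and preserves every provision that can still be given independent effect. The provisions still in force are Paragraph 2, Paragraph 3, Paragraph 5, and Paragraph 6.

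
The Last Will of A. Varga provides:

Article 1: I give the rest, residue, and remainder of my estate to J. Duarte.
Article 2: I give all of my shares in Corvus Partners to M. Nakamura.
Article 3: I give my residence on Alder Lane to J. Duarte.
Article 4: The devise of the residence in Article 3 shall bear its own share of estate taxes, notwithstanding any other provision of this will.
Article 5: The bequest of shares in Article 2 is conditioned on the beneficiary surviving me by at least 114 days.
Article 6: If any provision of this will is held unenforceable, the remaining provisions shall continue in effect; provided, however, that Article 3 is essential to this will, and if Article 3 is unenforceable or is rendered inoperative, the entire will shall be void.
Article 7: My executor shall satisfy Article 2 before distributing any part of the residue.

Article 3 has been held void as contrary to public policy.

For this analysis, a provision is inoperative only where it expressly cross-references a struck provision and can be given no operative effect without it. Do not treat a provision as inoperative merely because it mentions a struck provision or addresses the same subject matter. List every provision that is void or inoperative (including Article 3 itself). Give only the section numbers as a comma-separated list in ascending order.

Article 3 is struck. Article 4 has no operative effect of its own apart from Article 3 and is therefore inoperative. Article 6 makes Article 3 an essential term, and Article 3 is the provision held invalid; under Article 6, the entire will is therefore void. No provision of the will survives.

1, 2, 3, 4, 5, 6, 7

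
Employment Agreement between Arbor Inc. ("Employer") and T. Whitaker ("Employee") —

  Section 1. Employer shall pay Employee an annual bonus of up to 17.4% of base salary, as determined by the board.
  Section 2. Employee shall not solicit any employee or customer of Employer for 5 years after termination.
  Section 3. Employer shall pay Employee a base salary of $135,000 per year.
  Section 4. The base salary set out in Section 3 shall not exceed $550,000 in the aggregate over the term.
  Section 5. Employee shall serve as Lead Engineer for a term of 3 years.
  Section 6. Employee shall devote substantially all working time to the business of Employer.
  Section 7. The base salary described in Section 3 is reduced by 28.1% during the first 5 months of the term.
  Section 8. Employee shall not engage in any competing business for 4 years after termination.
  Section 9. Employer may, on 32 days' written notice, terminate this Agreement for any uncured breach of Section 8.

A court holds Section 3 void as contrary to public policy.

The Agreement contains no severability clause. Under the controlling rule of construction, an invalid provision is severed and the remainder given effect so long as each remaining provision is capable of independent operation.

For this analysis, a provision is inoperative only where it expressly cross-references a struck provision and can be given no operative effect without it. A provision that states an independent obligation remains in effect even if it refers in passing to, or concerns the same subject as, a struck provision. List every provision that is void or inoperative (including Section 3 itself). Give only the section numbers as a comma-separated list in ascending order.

3, 4, 7

Section 3 is struck. The whole of Section 4 is the aggregate cap on the base salary, defined by reference to Section 3, so Section 4 cannot stand once Section 3 is removed. Section 7 operates only by reference to Section 3, so it falls with Section 3. With no severability clause, the stated default rule severs what cannot stand and enforces each remaining provision that can operate on its own. The provisions still in force are Section 1, Section 2, Section 5, Section 6, Section 8, and Section 9.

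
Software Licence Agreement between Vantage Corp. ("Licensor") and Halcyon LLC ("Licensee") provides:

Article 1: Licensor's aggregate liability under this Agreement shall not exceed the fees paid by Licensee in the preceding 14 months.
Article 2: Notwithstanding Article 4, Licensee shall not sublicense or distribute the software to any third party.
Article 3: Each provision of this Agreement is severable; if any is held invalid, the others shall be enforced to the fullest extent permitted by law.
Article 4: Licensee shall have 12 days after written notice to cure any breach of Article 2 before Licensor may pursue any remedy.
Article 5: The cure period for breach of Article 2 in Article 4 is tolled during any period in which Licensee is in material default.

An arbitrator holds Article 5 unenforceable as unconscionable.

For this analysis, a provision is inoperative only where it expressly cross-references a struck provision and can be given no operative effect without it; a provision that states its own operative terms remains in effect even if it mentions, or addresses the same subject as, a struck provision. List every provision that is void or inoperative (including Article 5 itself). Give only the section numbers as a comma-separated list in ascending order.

5

Article 5 is struck. No other provision's operative terms depend on Article 5. Article 3 is a severability clause and preserves every provision that can still be given independent effect. The provisions still in force are Article 1, Article 2, Article 3, and Article 4.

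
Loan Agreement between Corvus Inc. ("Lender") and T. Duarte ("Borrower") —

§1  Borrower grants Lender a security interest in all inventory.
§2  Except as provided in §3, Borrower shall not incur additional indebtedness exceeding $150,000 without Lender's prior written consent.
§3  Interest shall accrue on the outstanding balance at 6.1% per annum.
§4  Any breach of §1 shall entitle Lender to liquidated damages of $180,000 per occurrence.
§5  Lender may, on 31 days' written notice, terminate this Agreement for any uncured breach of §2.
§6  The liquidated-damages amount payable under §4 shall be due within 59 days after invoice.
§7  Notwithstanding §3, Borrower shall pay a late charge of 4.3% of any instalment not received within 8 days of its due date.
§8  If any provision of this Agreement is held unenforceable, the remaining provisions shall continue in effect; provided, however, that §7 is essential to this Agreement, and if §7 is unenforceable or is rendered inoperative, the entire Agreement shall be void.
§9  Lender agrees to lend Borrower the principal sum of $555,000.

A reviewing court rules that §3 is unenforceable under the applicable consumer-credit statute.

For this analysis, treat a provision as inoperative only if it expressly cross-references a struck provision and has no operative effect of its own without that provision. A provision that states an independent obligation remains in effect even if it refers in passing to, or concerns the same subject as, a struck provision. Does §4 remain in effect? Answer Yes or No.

§3 is struck. Although §7 refers to §3, its operative terms do not depend on §3, so it remains in effect. Although §2 refers to §3, its operative terms do not depend on §3, so it remains in effect. No other provision's operative terms depend on §3. §8 makes §7 an essential term, but §7 is unaffected, so the severability proviso in §8 preserves the remaining provisions. The provisions still in force are §1, §2, §4, §5, §6, §7, §8, and §9. §4 is among the surviving provisions, so the answer is yes.

Yes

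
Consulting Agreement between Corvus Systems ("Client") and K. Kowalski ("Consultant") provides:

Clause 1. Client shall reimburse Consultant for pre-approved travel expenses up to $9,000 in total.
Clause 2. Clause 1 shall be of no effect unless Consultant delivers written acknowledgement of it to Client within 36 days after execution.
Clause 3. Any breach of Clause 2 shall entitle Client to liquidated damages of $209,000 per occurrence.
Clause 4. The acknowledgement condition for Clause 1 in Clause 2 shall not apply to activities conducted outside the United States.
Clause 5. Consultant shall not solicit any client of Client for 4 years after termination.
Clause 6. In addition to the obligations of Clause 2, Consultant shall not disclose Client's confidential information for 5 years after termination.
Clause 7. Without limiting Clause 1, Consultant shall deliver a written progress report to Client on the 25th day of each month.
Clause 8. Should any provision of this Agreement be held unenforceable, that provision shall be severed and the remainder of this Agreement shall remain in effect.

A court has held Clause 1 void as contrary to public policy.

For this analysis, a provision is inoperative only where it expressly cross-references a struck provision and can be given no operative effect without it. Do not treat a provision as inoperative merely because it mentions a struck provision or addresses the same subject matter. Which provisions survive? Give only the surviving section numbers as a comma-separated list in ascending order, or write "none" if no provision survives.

Clause 1 is struck. The only function of Clause 2 is the acknowledgement condition for Clause 1, so it cannot stand once Clause 1 is removed. The whole of Clause 3 is the liquidated-damages amount, defined by reference to Clause 2, so Clause 3 cannot stand once Clause 2 is removed. Clause 4 does nothing except set the carve-out from the acknowledgement condition for Clause 1 by reference to Clause 2; with Clause 2 gone it has no independent effect and is inoperative. Although Clause 6 refers to Clause 2, its operative terms do not depend on Clause 2, so it remains in effect. Clause 7 mentions Clause 1 but its own obligation stands independently of Clause 1, so Clause 7 is not affected. Under the severability clause in Clause 8, the remaining provisions continue in force. Clause 5, Clause 6, Clause 7, and Clause 8 remain in effect.

5, 6, 7, 8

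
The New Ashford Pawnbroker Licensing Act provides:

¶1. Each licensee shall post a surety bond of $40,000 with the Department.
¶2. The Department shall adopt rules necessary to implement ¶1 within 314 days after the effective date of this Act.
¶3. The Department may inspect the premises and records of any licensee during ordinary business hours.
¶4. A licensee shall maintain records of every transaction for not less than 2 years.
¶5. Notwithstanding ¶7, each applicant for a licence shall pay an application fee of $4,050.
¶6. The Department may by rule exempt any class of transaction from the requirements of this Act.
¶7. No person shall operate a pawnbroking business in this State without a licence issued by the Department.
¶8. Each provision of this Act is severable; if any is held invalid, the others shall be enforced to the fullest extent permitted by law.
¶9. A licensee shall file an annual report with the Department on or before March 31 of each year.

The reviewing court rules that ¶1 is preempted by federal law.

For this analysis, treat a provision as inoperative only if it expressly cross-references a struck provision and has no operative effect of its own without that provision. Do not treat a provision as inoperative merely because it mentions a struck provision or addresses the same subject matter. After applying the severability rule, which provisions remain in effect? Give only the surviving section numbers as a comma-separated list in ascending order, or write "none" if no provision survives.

3, 4, 5, 6, 7, 8, 9

¶1 is struck. ¶2 has no operative effect of its own apart from ¶1 and is therefore inoperative. Under the severability clause in ¶8, the remaining provisions continue in force. ¶3, ¶4, ¶5, ¶6, ¶7, ¶8, and ¶9 remain in effect.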